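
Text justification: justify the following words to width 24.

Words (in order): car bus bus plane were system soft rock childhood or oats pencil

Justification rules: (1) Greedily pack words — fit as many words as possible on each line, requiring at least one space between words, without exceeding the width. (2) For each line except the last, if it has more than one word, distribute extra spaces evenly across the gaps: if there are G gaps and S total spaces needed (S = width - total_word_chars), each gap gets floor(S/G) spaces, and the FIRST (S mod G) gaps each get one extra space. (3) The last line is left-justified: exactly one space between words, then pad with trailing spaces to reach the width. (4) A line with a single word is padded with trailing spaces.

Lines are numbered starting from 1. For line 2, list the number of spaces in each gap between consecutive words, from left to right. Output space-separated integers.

Line 1: ['car', 'bus', 'bus', 'plane', 'were'] (min_width=22, slack=2)
Line 2: ['system', 'soft', 'rock'] (min_width=16, slack=8)
Line 3: ['childhood', 'or', 'oats', 'pencil'] (min_width=24, slack=0)

Answer: 5 5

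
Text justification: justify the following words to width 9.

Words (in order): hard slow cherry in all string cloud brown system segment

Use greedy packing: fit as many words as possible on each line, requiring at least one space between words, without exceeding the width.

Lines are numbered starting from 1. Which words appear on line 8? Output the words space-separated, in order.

Line 1: ['hard', 'slow'] (min_width=9, slack=0)
Line 2: ['cherry', 'in'] (min_width=9, slack=0)
Line 3: ['all'] (min_width=3, slack=6)
Line 4: ['string'] (min_width=6, slack=3)
Line 5: ['cloud'] (min_width=5, slack=4)
Line 6: ['brown'] (min_width=5, slack=4)
Line 7: ['system'] (min_width=6, slack=3)
Line 8: ['segment'] (min_width=7, slack=2)

Answer: segment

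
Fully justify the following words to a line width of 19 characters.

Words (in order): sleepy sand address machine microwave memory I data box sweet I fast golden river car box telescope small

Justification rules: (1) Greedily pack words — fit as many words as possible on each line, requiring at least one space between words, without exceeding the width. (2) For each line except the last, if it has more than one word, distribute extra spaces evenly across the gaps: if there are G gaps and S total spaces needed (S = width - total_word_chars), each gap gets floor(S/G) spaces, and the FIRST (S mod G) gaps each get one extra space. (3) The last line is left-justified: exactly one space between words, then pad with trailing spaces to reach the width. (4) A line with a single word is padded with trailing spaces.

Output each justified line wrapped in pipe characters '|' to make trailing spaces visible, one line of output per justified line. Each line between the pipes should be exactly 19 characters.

Answer: |sleepy sand address|
|machine   microwave|
|memory  I  data box|
|sweet I fast golden|
|river    car    box|
|telescope small    |

Derivation:
Line 1: ['sleepy', 'sand', 'address'] (min_width=19, slack=0)
Line 2: ['machine', 'microwave'] (min_width=17, slack=2)
Line 3: ['memory', 'I', 'data', 'box'] (min_width=17, slack=2)
Line 4: ['sweet', 'I', 'fast', 'golden'] (min_width=19, slack=0)
Line 5: ['river', 'car', 'box'] (min_width=13, slack=6)
Line 6: ['telescope', 'small'] (min_width=15, slack=4)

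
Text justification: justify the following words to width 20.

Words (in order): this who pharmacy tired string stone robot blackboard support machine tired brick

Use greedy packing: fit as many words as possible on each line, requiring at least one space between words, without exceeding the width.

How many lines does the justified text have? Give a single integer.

Answer: 5

Derivation:
Line 1: ['this', 'who', 'pharmacy'] (min_width=17, slack=3)
Line 2: ['tired', 'string', 'stone'] (min_width=18, slack=2)
Line 3: ['robot', 'blackboard'] (min_width=16, slack=4)
Line 4: ['support', 'machine'] (min_width=15, slack=5)
Line 5: ['tired', 'brick'] (min_width=11, slack=9)
Total lines: 5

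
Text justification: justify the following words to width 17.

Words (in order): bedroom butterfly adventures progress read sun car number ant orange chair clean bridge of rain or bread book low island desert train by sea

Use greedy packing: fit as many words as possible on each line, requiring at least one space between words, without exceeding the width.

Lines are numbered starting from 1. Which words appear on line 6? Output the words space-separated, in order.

Answer: clean bridge of

Derivation:
Line 1: ['bedroom', 'butterfly'] (min_width=17, slack=0)
Line 2: ['adventures'] (min_width=10, slack=7)
Line 3: ['progress', 'read', 'sun'] (min_width=17, slack=0)
Line 4: ['car', 'number', 'ant'] (min_width=14, slack=3)
Line 5: ['orange', 'chair'] (min_width=12, slack=5)
Line 6: ['clean', 'bridge', 'of'] (min_width=15, slack=2)
Line 7: ['rain', 'or', 'bread'] (min_width=13, slack=4)
Line 8: ['book', 'low', 'island'] (min_width=15, slack=2)
Line 9: ['desert', 'train', 'by'] (min_width=15, slack=2)
Line 10: ['sea'] (min_width=3, slack=14)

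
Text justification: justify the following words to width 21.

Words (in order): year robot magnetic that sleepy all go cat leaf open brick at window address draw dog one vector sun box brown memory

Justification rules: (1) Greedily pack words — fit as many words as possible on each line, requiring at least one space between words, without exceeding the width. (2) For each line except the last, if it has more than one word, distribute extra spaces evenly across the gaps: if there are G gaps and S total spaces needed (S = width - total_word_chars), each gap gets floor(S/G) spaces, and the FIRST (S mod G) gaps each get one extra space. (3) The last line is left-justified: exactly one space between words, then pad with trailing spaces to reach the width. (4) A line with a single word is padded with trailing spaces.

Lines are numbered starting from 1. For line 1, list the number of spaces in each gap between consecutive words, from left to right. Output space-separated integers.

Answer: 2 2

Derivation:
Line 1: ['year', 'robot', 'magnetic'] (min_width=19, slack=2)
Line 2: ['that', 'sleepy', 'all', 'go'] (min_width=18, slack=3)
Line 3: ['cat', 'leaf', 'open', 'brick'] (min_width=19, slack=2)
Line 4: ['at', 'window', 'address'] (min_width=17, slack=4)
Line 5: ['draw', 'dog', 'one', 'vector'] (min_width=19, slack=2)
Line 6: ['sun', 'box', 'brown', 'memory'] (min_width=20, slack=1)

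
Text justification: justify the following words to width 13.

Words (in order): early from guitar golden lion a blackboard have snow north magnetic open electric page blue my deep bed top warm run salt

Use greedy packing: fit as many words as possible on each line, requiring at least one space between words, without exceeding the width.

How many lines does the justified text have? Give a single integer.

Line 1: ['early', 'from'] (min_width=10, slack=3)
Line 2: ['guitar', 'golden'] (min_width=13, slack=0)
Line 3: ['lion', 'a'] (min_width=6, slack=7)
Line 4: ['blackboard'] (min_width=10, slack=3)
Line 5: ['have', 'snow'] (min_width=9, slack=4)
Line 6: ['north'] (min_width=5, slack=8)
Line 7: ['magnetic', 'open'] (min_width=13, slack=0)
Line 8: ['electric', 'page'] (min_width=13, slack=0)
Line 9: ['blue', 'my', 'deep'] (min_width=12, slack=1)
Line 10: ['bed', 'top', 'warm'] (min_width=12, slack=1)
Line 11: ['run', 'salt'] (min_width=8, slack=5)
Total lines: 11

Answer: 11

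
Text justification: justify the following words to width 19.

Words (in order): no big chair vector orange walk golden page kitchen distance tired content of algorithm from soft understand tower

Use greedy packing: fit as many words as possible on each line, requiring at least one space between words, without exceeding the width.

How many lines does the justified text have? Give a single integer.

Answer: 7

Derivation:
Line 1: ['no', 'big', 'chair', 'vector'] (min_width=19, slack=0)
Line 2: ['orange', 'walk', 'golden'] (min_width=18, slack=1)
Line 3: ['page', 'kitchen'] (min_width=12, slack=7)
Line 4: ['distance', 'tired'] (min_width=14, slack=5)
Line 5: ['content', 'of'] (min_width=10, slack=9)
Line 6: ['algorithm', 'from', 'soft'] (min_width=19, slack=0)
Line 7: ['understand', 'tower'] (min_width=16, slack=3)
Total lines: 7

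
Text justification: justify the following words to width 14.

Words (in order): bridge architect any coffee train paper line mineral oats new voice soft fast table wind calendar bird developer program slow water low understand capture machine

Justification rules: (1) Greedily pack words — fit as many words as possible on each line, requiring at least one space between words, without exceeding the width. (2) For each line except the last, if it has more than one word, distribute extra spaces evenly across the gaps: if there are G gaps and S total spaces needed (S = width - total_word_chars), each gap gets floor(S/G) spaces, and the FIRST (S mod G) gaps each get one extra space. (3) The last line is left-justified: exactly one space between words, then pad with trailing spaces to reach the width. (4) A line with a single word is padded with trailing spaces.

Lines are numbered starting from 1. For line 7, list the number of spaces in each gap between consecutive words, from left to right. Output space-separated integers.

Answer: 5

Derivation:
Line 1: ['bridge'] (min_width=6, slack=8)
Line 2: ['architect', 'any'] (min_width=13, slack=1)
Line 3: ['coffee', 'train'] (min_width=12, slack=2)
Line 4: ['paper', 'line'] (min_width=10, slack=4)
Line 5: ['mineral', 'oats'] (min_width=12, slack=2)
Line 6: ['new', 'voice', 'soft'] (min_width=14, slack=0)
Line 7: ['fast', 'table'] (min_width=10, slack=4)
Line 8: ['wind', 'calendar'] (min_width=13, slack=1)
Line 9: ['bird', 'developer'] (min_width=14, slack=0)
Line 10: ['program', 'slow'] (min_width=12, slack=2)
Line 11: ['water', 'low'] (min_width=9, slack=5)
Line 12: ['understand'] (min_width=10, slack=4)
Line 13: ['capture'] (min_width=7, slack=7)
Line 14: ['machine'] (min_width=7, slack=7)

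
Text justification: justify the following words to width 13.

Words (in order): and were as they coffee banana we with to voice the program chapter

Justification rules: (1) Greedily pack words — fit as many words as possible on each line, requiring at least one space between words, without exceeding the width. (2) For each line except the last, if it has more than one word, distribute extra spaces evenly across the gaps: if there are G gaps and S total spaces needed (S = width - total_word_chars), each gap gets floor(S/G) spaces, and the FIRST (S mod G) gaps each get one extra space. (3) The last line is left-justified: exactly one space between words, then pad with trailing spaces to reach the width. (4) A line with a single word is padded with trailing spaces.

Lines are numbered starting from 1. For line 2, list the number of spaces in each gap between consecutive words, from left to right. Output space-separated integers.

Line 1: ['and', 'were', 'as'] (min_width=11, slack=2)
Line 2: ['they', 'coffee'] (min_width=11, slack=2)
Line 3: ['banana', 'we'] (min_width=9, slack=4)
Line 4: ['with', 'to', 'voice'] (min_width=13, slack=0)
Line 5: ['the', 'program'] (min_width=11, slack=2)
Line 6: ['chapter'] (min_width=7, slack=6)

Answer: 3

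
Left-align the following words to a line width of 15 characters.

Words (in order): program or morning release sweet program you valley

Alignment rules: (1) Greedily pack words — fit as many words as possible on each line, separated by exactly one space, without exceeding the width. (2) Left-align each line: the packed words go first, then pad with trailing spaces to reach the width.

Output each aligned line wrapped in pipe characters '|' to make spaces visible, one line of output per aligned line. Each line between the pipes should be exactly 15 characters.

Answer: |program or     |
|morning release|
|sweet program  |
|you valley     |

Derivation:
Line 1: ['program', 'or'] (min_width=10, slack=5)
Line 2: ['morning', 'release'] (min_width=15, slack=0)
Line 3: ['sweet', 'program'] (min_width=13, slack=2)
Line 4: ['you', 'valley'] (min_width=10, slack=5)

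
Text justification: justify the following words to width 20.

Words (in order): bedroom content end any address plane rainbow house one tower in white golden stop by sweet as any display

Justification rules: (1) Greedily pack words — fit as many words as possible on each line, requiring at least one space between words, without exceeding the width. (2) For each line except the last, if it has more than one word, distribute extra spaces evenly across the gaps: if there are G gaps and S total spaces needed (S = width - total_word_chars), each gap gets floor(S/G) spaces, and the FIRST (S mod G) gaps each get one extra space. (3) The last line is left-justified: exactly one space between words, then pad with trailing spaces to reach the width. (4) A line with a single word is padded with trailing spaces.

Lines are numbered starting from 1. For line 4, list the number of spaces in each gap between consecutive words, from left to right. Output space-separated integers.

Line 1: ['bedroom', 'content', 'end'] (min_width=19, slack=1)
Line 2: ['any', 'address', 'plane'] (min_width=17, slack=3)
Line 3: ['rainbow', 'house', 'one'] (min_width=17, slack=3)
Line 4: ['tower', 'in', 'white'] (min_width=14, slack=6)
Line 5: ['golden', 'stop', 'by', 'sweet'] (min_width=20, slack=0)
Line 6: ['as', 'any', 'display'] (min_width=14, slack=6)

Answer: 4 4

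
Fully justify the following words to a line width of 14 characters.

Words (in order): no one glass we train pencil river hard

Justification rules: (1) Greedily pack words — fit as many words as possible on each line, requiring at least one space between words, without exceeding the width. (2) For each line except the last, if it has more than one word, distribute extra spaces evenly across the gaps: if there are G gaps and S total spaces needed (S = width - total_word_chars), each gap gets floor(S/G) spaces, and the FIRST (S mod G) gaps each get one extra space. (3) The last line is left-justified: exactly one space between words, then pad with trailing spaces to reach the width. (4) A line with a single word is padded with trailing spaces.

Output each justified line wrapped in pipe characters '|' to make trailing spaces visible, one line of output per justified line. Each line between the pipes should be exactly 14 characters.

Answer: |no  one  glass|
|we       train|
|pencil   river|
|hard          |

Derivation:
Line 1: ['no', 'one', 'glass'] (min_width=12, slack=2)
Line 2: ['we', 'train'] (min_width=8, slack=6)
Line 3: ['pencil', 'river'] (min_width=12, slack=2)
Line 4: ['hard'] (min_width=4, slack=10)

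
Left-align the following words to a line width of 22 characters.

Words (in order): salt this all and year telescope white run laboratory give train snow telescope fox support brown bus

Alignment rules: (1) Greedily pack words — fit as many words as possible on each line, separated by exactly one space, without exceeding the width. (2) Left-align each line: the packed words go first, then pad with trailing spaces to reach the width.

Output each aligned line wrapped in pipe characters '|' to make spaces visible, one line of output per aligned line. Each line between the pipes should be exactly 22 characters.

Answer: |salt this all and year|
|telescope white run   |
|laboratory give train |
|snow telescope fox    |
|support brown bus     |

Derivation:
Line 1: ['salt', 'this', 'all', 'and', 'year'] (min_width=22, slack=0)
Line 2: ['telescope', 'white', 'run'] (min_width=19, slack=3)
Line 3: ['laboratory', 'give', 'train'] (min_width=21, slack=1)
Line 4: ['snow', 'telescope', 'fox'] (min_width=18, slack=4)
Line 5: ['support', 'brown', 'bus'] (min_width=17, slack=5)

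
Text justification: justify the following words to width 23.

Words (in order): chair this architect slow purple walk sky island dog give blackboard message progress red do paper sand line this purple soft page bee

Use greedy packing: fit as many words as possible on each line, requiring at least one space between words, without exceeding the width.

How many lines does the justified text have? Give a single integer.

Line 1: ['chair', 'this', 'architect'] (min_width=20, slack=3)
Line 2: ['slow', 'purple', 'walk', 'sky'] (min_width=20, slack=3)
Line 3: ['island', 'dog', 'give'] (min_width=15, slack=8)
Line 4: ['blackboard', 'message'] (min_width=18, slack=5)
Line 5: ['progress', 'red', 'do', 'paper'] (min_width=21, slack=2)
Line 6: ['sand', 'line', 'this', 'purple'] (min_width=21, slack=2)
Line 7: ['soft', 'page', 'bee'] (min_width=13, slack=10)
Total lines: 7

Answer: 7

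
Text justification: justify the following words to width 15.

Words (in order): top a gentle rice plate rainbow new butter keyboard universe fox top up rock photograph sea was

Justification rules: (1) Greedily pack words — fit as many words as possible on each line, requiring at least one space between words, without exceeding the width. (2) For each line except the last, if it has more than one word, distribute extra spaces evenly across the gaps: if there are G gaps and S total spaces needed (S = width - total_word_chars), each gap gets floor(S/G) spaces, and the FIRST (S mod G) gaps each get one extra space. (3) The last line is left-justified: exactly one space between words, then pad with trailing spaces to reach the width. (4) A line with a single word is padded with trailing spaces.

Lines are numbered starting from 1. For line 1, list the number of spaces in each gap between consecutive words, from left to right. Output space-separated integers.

Line 1: ['top', 'a', 'gentle'] (min_width=12, slack=3)
Line 2: ['rice', 'plate'] (min_width=10, slack=5)
Line 3: ['rainbow', 'new'] (min_width=11, slack=4)
Line 4: ['butter', 'keyboard'] (min_width=15, slack=0)
Line 5: ['universe', 'fox'] (min_width=12, slack=3)
Line 6: ['top', 'up', 'rock'] (min_width=11, slack=4)
Line 7: ['photograph', 'sea'] (min_width=14, slack=1)
Line 8: ['was'] (min_width=3, slack=12)

Answer: 3 2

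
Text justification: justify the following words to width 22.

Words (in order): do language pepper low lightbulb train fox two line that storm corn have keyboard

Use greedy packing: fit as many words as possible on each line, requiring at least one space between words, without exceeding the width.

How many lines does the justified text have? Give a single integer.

Line 1: ['do', 'language', 'pepper', 'low'] (min_width=22, slack=0)
Line 2: ['lightbulb', 'train', 'fox'] (min_width=19, slack=3)
Line 3: ['two', 'line', 'that', 'storm'] (min_width=19, slack=3)
Line 4: ['corn', 'have', 'keyboard'] (min_width=18, slack=4)
Total lines: 4

Answer: 4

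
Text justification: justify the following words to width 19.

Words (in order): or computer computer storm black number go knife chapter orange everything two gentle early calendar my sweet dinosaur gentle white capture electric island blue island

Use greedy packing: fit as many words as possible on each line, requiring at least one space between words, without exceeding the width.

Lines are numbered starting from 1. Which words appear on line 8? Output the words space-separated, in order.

Line 1: ['or', 'computer'] (min_width=11, slack=8)
Line 2: ['computer', 'storm'] (min_width=14, slack=5)
Line 3: ['black', 'number', 'go'] (min_width=15, slack=4)
Line 4: ['knife', 'chapter'] (min_width=13, slack=6)
Line 5: ['orange', 'everything'] (min_width=17, slack=2)
Line 6: ['two', 'gentle', 'early'] (min_width=16, slack=3)
Line 7: ['calendar', 'my', 'sweet'] (min_width=17, slack=2)
Line 8: ['dinosaur', 'gentle'] (min_width=15, slack=4)
Line 9: ['white', 'capture'] (min_width=13, slack=6)
Line 10: ['electric', 'island'] (min_width=15, slack=4)
Line 11: ['blue', 'island'] (min_width=11, slack=8)

Answer: dinosaur gentle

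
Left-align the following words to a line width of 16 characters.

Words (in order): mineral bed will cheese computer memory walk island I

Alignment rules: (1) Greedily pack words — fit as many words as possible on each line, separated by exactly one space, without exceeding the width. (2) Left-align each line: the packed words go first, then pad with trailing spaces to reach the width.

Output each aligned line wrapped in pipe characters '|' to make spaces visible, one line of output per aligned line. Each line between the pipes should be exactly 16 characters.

Line 1: ['mineral', 'bed', 'will'] (min_width=16, slack=0)
Line 2: ['cheese', 'computer'] (min_width=15, slack=1)
Line 3: ['memory', 'walk'] (min_width=11, slack=5)
Line 4: ['island', 'I'] (min_width=8, slack=8)

Answer: |mineral bed will|
|cheese computer |
|memory walk     |
|island I        |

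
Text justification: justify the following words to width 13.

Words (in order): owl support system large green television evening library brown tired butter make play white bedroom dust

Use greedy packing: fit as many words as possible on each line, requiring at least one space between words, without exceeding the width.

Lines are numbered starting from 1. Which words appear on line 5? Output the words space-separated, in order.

Line 1: ['owl', 'support'] (min_width=11, slack=2)
Line 2: ['system', 'large'] (min_width=12, slack=1)
Line 3: ['green'] (min_width=5, slack=8)
Line 4: ['television'] (min_width=10, slack=3)
Line 5: ['evening'] (min_width=7, slack=6)
Line 6: ['library', 'brown'] (min_width=13, slack=0)
Line 7: ['tired', 'butter'] (min_width=12, slack=1)
Line 8: ['make', 'play'] (min_width=9, slack=4)
Line 9: ['white', 'bedroom'] (min_width=13, slack=0)
Line 10: ['dust'] (min_width=4, slack=9)

Answer: evening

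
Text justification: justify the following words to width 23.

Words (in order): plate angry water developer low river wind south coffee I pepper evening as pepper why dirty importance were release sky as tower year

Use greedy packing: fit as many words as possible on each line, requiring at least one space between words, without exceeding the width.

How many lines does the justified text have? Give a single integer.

Line 1: ['plate', 'angry', 'water'] (min_width=17, slack=6)
Line 2: ['developer', 'low', 'river'] (min_width=19, slack=4)
Line 3: ['wind', 'south', 'coffee', 'I'] (min_width=19, slack=4)
Line 4: ['pepper', 'evening', 'as'] (min_width=17, slack=6)
Line 5: ['pepper', 'why', 'dirty'] (min_width=16, slack=7)
Line 6: ['importance', 'were', 'release'] (min_width=23, slack=0)
Line 7: ['sky', 'as', 'tower', 'year'] (min_width=17, slack=6)
Total lines: 7

Answer: 7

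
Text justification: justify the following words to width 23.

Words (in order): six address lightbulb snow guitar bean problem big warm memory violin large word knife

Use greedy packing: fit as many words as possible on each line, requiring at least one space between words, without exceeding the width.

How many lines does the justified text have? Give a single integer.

Answer: 4

Derivation:
Line 1: ['six', 'address', 'lightbulb'] (min_width=21, slack=2)
Line 2: ['snow', 'guitar', 'bean'] (min_width=16, slack=7)
Line 3: ['problem', 'big', 'warm', 'memory'] (min_width=23, slack=0)
Line 4: ['violin', 'large', 'word', 'knife'] (min_width=23, slack=0)
Total lines: 4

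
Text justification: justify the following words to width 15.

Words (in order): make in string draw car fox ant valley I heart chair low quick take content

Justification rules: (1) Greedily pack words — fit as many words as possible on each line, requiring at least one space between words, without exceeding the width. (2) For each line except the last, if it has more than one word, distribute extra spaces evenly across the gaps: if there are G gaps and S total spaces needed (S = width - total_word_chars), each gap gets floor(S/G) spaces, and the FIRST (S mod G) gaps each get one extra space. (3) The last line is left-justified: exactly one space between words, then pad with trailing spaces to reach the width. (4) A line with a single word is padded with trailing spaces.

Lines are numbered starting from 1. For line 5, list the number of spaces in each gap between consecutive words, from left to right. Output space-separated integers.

Answer: 6

Derivation:
Line 1: ['make', 'in', 'string'] (min_width=14, slack=1)
Line 2: ['draw', 'car', 'fox'] (min_width=12, slack=3)
Line 3: ['ant', 'valley', 'I'] (min_width=12, slack=3)
Line 4: ['heart', 'chair', 'low'] (min_width=15, slack=0)
Line 5: ['quick', 'take'] (min_width=10, slack=5)
Line 6: ['content'] (min_width=7, slack=8)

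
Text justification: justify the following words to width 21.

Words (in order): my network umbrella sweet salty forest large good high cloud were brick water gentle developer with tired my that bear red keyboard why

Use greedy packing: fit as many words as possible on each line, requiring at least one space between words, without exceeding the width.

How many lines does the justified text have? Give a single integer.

Line 1: ['my', 'network', 'umbrella'] (min_width=19, slack=2)
Line 2: ['sweet', 'salty', 'forest'] (min_width=18, slack=3)
Line 3: ['large', 'good', 'high', 'cloud'] (min_width=21, slack=0)
Line 4: ['were', 'brick', 'water'] (min_width=16, slack=5)
Line 5: ['gentle', 'developer', 'with'] (min_width=21, slack=0)
Line 6: ['tired', 'my', 'that', 'bear'] (min_width=18, slack=3)
Line 7: ['red', 'keyboard', 'why'] (min_width=16, slack=5)
Total lines: 7

Answer: 7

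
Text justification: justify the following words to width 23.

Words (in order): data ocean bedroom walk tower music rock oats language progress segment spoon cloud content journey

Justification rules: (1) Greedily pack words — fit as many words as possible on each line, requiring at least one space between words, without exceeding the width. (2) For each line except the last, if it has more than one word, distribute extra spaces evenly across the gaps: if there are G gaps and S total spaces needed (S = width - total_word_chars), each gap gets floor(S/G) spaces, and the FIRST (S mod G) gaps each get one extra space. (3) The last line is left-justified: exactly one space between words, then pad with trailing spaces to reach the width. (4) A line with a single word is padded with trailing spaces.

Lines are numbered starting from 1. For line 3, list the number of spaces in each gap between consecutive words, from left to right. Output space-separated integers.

Answer: 7

Derivation:
Line 1: ['data', 'ocean', 'bedroom', 'walk'] (min_width=23, slack=0)
Line 2: ['tower', 'music', 'rock', 'oats'] (min_width=21, slack=2)
Line 3: ['language', 'progress'] (min_width=17, slack=6)
Line 4: ['segment', 'spoon', 'cloud'] (min_width=19, slack=4)
Line 5: ['content', 'journey'] (min_width=15, slack=8)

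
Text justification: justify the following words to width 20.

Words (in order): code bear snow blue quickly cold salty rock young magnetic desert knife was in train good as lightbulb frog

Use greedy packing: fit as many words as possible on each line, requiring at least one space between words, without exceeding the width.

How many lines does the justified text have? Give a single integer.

Answer: 6

Derivation:
Line 1: ['code', 'bear', 'snow', 'blue'] (min_width=19, slack=1)
Line 2: ['quickly', 'cold', 'salty'] (min_width=18, slack=2)
Line 3: ['rock', 'young', 'magnetic'] (min_width=19, slack=1)
Line 4: ['desert', 'knife', 'was', 'in'] (min_width=19, slack=1)
Line 5: ['train', 'good', 'as'] (min_width=13, slack=7)
Line 6: ['lightbulb', 'frog'] (min_width=14, slack=6)
Total lines: 6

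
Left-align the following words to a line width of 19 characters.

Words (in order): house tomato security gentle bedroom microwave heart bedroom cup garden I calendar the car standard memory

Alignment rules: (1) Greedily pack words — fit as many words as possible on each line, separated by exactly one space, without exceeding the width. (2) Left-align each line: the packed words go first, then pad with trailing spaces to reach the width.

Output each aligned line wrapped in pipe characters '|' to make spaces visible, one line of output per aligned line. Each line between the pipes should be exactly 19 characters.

Answer: |house tomato       |
|security gentle    |
|bedroom microwave  |
|heart bedroom cup  |
|garden I calendar  |
|the car standard   |
|memory             |

Derivation:
Line 1: ['house', 'tomato'] (min_width=12, slack=7)
Line 2: ['security', 'gentle'] (min_width=15, slack=4)
Line 3: ['bedroom', 'microwave'] (min_width=17, slack=2)
Line 4: ['heart', 'bedroom', 'cup'] (min_width=17, slack=2)
Line 5: ['garden', 'I', 'calendar'] (min_width=17, slack=2)
Line 6: ['the', 'car', 'standard'] (min_width=16, slack=3)
Line 7: ['memory'] (min_width=6, slack=13)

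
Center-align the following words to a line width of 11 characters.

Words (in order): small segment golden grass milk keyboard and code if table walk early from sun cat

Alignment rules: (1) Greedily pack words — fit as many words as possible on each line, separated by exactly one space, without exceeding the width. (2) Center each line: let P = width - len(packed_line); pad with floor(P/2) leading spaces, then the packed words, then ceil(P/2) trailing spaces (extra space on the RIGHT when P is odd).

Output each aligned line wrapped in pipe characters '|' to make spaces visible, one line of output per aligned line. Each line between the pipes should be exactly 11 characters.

Answer: |   small   |
|  segment  |
|  golden   |
|grass milk |
| keyboard  |
|and code if|
|table walk |
|early from |
|  sun cat  |

Derivation:
Line 1: ['small'] (min_width=5, slack=6)
Line 2: ['segment'] (min_width=7, slack=4)
Line 3: ['golden'] (min_width=6, slack=5)
Line 4: ['grass', 'milk'] (min_width=10, slack=1)
Line 5: ['keyboard'] (min_width=8, slack=3)
Line 6: ['and', 'code', 'if'] (min_width=11, slack=0)
Line 7: ['table', 'walk'] (min_width=10, slack=1)
Line 8: ['early', 'from'] (min_width=10, slack=1)
Line 9: ['sun', 'cat'] (min_width=7, slack=4)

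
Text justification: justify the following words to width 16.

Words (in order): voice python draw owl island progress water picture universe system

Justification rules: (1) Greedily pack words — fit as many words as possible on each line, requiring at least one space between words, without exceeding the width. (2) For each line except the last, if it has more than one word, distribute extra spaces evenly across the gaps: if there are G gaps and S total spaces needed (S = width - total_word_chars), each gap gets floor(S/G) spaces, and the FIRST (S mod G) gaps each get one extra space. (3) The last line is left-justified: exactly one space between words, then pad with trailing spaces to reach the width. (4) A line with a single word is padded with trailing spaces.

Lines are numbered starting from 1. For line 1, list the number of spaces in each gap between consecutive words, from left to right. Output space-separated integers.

Answer: 5

Derivation:
Line 1: ['voice', 'python'] (min_width=12, slack=4)
Line 2: ['draw', 'owl', 'island'] (min_width=15, slack=1)
Line 3: ['progress', 'water'] (min_width=14, slack=2)
Line 4: ['picture', 'universe'] (min_width=16, slack=0)
Line 5: ['system'] (min_width=6, slack=10)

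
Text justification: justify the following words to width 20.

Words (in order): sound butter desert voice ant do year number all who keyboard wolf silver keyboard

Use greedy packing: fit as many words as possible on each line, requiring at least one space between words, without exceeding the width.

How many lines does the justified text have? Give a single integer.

Answer: 5

Derivation:
Line 1: ['sound', 'butter', 'desert'] (min_width=19, slack=1)
Line 2: ['voice', 'ant', 'do', 'year'] (min_width=17, slack=3)
Line 3: ['number', 'all', 'who'] (min_width=14, slack=6)
Line 4: ['keyboard', 'wolf', 'silver'] (min_width=20, slack=0)
Line 5: ['keyboard'] (min_width=8, slack=12)
Total lines: 5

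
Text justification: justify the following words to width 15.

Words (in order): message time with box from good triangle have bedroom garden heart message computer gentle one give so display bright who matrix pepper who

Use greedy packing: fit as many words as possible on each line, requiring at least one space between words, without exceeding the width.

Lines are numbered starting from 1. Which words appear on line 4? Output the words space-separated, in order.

Line 1: ['message', 'time'] (min_width=12, slack=3)
Line 2: ['with', 'box', 'from'] (min_width=13, slack=2)
Line 3: ['good', 'triangle'] (min_width=13, slack=2)
Line 4: ['have', 'bedroom'] (min_width=12, slack=3)
Line 5: ['garden', 'heart'] (min_width=12, slack=3)
Line 6: ['message'] (min_width=7, slack=8)
Line 7: ['computer', 'gentle'] (min_width=15, slack=0)
Line 8: ['one', 'give', 'so'] (min_width=11, slack=4)
Line 9: ['display', 'bright'] (min_width=14, slack=1)
Line 10: ['who', 'matrix'] (min_width=10, slack=5)
Line 11: ['pepper', 'who'] (min_width=10, slack=5)

Answer: have bedroom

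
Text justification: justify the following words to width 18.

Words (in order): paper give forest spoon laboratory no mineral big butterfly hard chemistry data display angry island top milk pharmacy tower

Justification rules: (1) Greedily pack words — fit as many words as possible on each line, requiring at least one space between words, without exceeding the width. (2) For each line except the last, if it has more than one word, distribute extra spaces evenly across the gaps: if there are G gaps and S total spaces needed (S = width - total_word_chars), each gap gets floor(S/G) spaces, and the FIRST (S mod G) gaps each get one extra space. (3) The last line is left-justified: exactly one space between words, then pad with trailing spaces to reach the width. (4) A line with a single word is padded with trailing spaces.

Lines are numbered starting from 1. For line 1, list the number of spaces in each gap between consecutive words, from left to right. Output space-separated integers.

Answer: 2 1

Derivation:
Line 1: ['paper', 'give', 'forest'] (min_width=17, slack=1)
Line 2: ['spoon', 'laboratory'] (min_width=16, slack=2)
Line 3: ['no', 'mineral', 'big'] (min_width=14, slack=4)
Line 4: ['butterfly', 'hard'] (min_width=14, slack=4)
Line 5: ['chemistry', 'data'] (min_width=14, slack=4)
Line 6: ['display', 'angry'] (min_width=13, slack=5)
Line 7: ['island', 'top', 'milk'] (min_width=15, slack=3)
Line 8: ['pharmacy', 'tower'] (min_width=14, slack=4)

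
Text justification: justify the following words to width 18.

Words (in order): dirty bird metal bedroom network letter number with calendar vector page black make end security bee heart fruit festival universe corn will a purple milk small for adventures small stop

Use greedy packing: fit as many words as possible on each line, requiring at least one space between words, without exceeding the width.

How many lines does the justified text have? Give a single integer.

Answer: 12

Derivation:
Line 1: ['dirty', 'bird', 'metal'] (min_width=16, slack=2)
Line 2: ['bedroom', 'network'] (min_width=15, slack=3)
Line 3: ['letter', 'number', 'with'] (min_width=18, slack=0)
Line 4: ['calendar', 'vector'] (min_width=15, slack=3)
Line 5: ['page', 'black', 'make'] (min_width=15, slack=3)
Line 6: ['end', 'security', 'bee'] (min_width=16, slack=2)
Line 7: ['heart', 'fruit'] (min_width=11, slack=7)
Line 8: ['festival', 'universe'] (min_width=17, slack=1)
Line 9: ['corn', 'will', 'a', 'purple'] (min_width=18, slack=0)
Line 10: ['milk', 'small', 'for'] (min_width=14, slack=4)
Line 11: ['adventures', 'small'] (min_width=16, slack=2)
Line 12: ['stop'] (min_width=4, slack=14)
Total lines: 12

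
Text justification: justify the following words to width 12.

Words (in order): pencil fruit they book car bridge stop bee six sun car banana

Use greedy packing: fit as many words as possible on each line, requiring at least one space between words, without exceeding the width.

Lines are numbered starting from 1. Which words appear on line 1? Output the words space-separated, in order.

Line 1: ['pencil', 'fruit'] (min_width=12, slack=0)
Line 2: ['they', 'book'] (min_width=9, slack=3)
Line 3: ['car', 'bridge'] (min_width=10, slack=2)
Line 4: ['stop', 'bee', 'six'] (min_width=12, slack=0)
Line 5: ['sun', 'car'] (min_width=7, slack=5)
Line 6: ['banana'] (min_width=6, slack=6)

Answer: pencil fruit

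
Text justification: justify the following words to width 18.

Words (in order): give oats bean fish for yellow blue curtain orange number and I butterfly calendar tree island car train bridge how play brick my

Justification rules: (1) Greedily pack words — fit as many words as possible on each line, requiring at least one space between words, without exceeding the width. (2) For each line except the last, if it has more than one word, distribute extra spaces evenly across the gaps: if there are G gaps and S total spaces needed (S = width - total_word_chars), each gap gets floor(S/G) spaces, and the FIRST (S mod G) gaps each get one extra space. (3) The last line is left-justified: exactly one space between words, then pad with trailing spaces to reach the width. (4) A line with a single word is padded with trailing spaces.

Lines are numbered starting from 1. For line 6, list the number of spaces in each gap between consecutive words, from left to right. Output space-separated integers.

Answer: 6

Derivation:
Line 1: ['give', 'oats', 'bean'] (min_width=14, slack=4)
Line 2: ['fish', 'for', 'yellow'] (min_width=15, slack=3)
Line 3: ['blue', 'curtain'] (min_width=12, slack=6)
Line 4: ['orange', 'number', 'and'] (min_width=17, slack=1)
Line 5: ['I', 'butterfly'] (min_width=11, slack=7)
Line 6: ['calendar', 'tree'] (min_width=13, slack=5)
Line 7: ['island', 'car', 'train'] (min_width=16, slack=2)
Line 8: ['bridge', 'how', 'play'] (min_width=15, slack=3)
Line 9: ['brick', 'my'] (min_width=8, slack=10)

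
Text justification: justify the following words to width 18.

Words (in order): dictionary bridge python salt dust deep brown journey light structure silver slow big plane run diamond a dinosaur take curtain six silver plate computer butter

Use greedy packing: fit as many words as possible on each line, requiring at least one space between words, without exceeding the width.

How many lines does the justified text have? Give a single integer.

Line 1: ['dictionary', 'bridge'] (min_width=17, slack=1)
Line 2: ['python', 'salt', 'dust'] (min_width=16, slack=2)
Line 3: ['deep', 'brown', 'journey'] (min_width=18, slack=0)
Line 4: ['light', 'structure'] (min_width=15, slack=3)
Line 5: ['silver', 'slow', 'big'] (min_width=15, slack=3)
Line 6: ['plane', 'run', 'diamond'] (min_width=17, slack=1)
Line 7: ['a', 'dinosaur', 'take'] (min_width=15, slack=3)
Line 8: ['curtain', 'six', 'silver'] (min_width=18, slack=0)
Line 9: ['plate', 'computer'] (min_width=14, slack=4)
Line 10: ['butter'] (min_width=6, slack=12)
Total lines: 10

Answer: 10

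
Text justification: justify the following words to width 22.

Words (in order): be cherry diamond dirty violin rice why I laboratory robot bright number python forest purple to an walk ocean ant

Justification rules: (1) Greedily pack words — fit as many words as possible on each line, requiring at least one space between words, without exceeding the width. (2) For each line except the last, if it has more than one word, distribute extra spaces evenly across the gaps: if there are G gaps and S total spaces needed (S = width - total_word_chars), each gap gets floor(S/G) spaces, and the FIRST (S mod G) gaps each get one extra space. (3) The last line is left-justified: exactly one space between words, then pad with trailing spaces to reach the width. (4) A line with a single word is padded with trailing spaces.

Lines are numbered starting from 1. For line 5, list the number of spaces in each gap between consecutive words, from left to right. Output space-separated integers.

Line 1: ['be', 'cherry', 'diamond'] (min_width=17, slack=5)
Line 2: ['dirty', 'violin', 'rice', 'why'] (min_width=21, slack=1)
Line 3: ['I', 'laboratory', 'robot'] (min_width=18, slack=4)
Line 4: ['bright', 'number', 'python'] (min_width=20, slack=2)
Line 5: ['forest', 'purple', 'to', 'an'] (min_width=19, slack=3)
Line 6: ['walk', 'ocean', 'ant'] (min_width=14, slack=8)

Answer: 2 2 2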